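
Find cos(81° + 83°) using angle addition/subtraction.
cos(81° + 83°) = cos 81° cos 83° - sin 81° sin 83° = -0.9613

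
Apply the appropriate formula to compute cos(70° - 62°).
cos(70° - 62°) = cos 70° cos 62° + sin 70° sin 62° = 0.9903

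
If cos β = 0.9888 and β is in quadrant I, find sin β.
sin β = 0.1492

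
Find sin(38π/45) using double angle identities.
sin(38π/45) = 2 sin 19π/45 cos 19π/45 = 0.4695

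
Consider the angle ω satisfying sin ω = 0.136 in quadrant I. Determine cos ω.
cos ω = √(1 - sin²ω) = 0.9907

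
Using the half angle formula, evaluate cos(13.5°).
cos(13.5°) = √((1 + cos 27°)/2) = 0.9724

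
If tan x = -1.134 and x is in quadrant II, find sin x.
sin x = 0.75 (using tan²x + 1 = sec²x)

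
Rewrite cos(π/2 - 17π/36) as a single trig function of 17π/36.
cos(π/2 - 17π/36) = sin(17π/36)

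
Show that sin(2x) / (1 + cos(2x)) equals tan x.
LHS = 2 sin x cos x / (2cos²x) = sin x/cos x = tan x = RHS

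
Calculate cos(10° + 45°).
cos(10° + 45°) = cos 10° cos 45° - sin 10° sin 45° = 0.5736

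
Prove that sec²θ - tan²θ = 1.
LHS = 1/cos²θ - sin²θ/cos²θ = (1 - sin²θ)/cos²θ = cos²θ/cos²θ = 1 = RHS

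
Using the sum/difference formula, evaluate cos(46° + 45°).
cos(46° + 45°) = cos 46° cos 45° - sin 46° sin 45° = -0.01745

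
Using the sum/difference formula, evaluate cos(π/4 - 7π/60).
cos(π/4 - 7π/60) = cos π/4 cos 7π/60 + sin π/4 sin 7π/60 = 0.9135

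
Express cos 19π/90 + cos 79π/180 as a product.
cos 19π/90 + cos 79π/180 = 2 cos(13π/40) cos(-41π/360)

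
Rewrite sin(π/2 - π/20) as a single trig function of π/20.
sin(π/2 - π/20) = cos(π/20)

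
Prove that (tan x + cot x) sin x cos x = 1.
LHS = (sin x/cos x + cos x/sin x) sin x cos x = ((sin²x + cos²x)/(sin x cos x)) · sin x cos x = sin²x + cos²x = 1 = RHS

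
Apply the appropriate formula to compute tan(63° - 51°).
tan(63° - 51°) = (tan 63° - tan 51°)/(1 + tan 63° tan 51°) = 0.2126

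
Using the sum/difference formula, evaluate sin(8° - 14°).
sin(8° - 14°) = sin 8° cos 14° - cos 8° sin 14° = -0.1045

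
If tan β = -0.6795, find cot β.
cot β = 1/tan β = -1.472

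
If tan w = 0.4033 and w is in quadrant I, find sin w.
sin w = 0.374 (using tan²w + 1 = sec²w)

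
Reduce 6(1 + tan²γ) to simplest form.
6(1 + tan²γ) = 6(sec²γ) (using Pythagorean identity)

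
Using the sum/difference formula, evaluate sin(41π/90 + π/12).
sin(41π/90 + π/12) = sin 41π/90 cos π/12 + cos 41π/90 sin π/12 = 0.9925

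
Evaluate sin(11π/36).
sin(11π/36) = 0.8192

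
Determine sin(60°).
sin(60°) = √3/2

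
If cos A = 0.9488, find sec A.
sec A = 1/cos A = 1.054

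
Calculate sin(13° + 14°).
sin(13° + 14°) = sin 13° cos 14° + cos 13° sin 14° = 0.454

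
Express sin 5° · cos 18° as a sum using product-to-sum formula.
sin 5° cos 18° = (1/2)[sin(5°+18°) + sin(5°-18°)]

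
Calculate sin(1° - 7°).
sin(1° - 7°) = sin 1° cos 7° - cos 1° sin 7° = -0.1045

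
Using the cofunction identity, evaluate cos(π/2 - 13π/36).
cos(π/2 - 13π/36) = sin(13π/36) = 0.9063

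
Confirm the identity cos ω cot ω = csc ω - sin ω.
RHS = 1/sin ω - sin ω = (1 - sin²ω)/sin ω = cos²ω/sin ω = cos ω · (cos ω/sin ω) = cos ω cot ω = LHS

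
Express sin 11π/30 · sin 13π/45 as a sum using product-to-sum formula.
sin 11π/30 sin 13π/45 = (1/2)[cos(11π/30-13π/45) - cos(11π/30+13π/45)]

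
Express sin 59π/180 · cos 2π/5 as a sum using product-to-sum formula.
sin 59π/180 cos 2π/5 = (1/2)[sin(59π/180+2π/5) + sin(59π/180-2π/5)]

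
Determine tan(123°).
tan(123°) = -1.54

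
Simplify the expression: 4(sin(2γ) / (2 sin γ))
4(sin(2γ) / (2 sin γ)) = 4(cos γ) (using Double angle)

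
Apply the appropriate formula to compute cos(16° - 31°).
cos(16° - 31°) = cos 16° cos 31° + sin 16° sin 31° = (√6+√2)/4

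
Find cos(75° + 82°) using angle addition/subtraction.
cos(75° + 82°) = cos 75° cos 82° - sin 75° sin 82° = -0.9205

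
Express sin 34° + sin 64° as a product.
sin 34° + sin 64° = 2 sin(49°) cos(-15°)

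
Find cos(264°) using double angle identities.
cos(264°) = cos²132° - sin²132° = -0.1045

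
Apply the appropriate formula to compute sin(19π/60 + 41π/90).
sin(19π/60 + 41π/90) = sin 19π/60 cos 41π/90 + cos 19π/60 sin 41π/90 = 0.6561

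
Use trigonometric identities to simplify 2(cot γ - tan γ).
2(cot γ - tan γ) = 2(2 cot(2γ)) (using Double angle)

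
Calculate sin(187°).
sin(187°) = -0.1219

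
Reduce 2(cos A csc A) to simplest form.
2(cos A csc A) = 2(cot A) (using Reciprocal + quotient)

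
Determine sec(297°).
sec(297°) = 2.203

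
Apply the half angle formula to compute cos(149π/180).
cos(149π/180) = -√((1 + cos 149π/90)/2) = -0.8572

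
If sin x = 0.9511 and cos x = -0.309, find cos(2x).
cos(2x) = cos²x - sin²x = -0.8091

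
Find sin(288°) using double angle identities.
sin(288°) = 2 sin 144° cos 144° = -0.9511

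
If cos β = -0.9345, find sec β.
sec β = 1/cos β = -1.07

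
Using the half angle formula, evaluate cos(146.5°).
cos(146.5°) = -√((1 + cos 293°)/2) = -0.8339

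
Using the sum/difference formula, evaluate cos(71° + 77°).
cos(71° + 77°) = cos 71° cos 77° - sin 71° sin 77° = -0.848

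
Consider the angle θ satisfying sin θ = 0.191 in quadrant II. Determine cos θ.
cos θ = ±√(1 - sin²θ) = -0.9816 (negative in QII)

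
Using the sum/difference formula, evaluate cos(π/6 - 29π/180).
cos(π/6 - 29π/180) = cos π/6 cos 29π/180 + sin π/6 sin 29π/180 = 0.9998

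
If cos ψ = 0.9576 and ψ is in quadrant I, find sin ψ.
sin ψ = 0.2881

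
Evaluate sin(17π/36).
sin(17π/36) = 0.9962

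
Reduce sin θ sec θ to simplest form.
sin θ sec θ = tan θ (using Reciprocal + quotient)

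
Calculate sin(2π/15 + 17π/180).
sin(2π/15 + 17π/180) = sin 2π/15 cos 17π/180 + cos 2π/15 sin 17π/180 = 0.6561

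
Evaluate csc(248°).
csc(248°) = -1.079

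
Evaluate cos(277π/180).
cos(277π/180) = 0.1219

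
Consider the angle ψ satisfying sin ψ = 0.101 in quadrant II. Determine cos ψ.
cos ψ = ±√(1 - sin²ψ) = -0.9949 (negative in QII)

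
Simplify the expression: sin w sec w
sin w sec w = tan w (using Reciprocal + quotient)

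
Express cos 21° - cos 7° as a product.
cos 21° - cos 7° = -2 sin(14°) sin(7°)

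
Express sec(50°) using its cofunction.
sec(50°) = csc(90° - 50°) = csc(40°)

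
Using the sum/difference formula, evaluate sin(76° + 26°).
sin(76° + 26°) = sin 76° cos 26° + cos 76° sin 26° = 0.9781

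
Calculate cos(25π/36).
cos(25π/36) = -0.5736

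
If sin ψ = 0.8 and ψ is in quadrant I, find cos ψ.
cos ψ = 0.6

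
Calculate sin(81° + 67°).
sin(81° + 67°) = sin 81° cos 67° + cos 81° sin 67° = 0.5299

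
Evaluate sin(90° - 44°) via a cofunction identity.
sin(90° - 44°) = cos(44°) = 0.7193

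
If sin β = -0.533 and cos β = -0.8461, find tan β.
tan β = sin β / cos β = 0.6299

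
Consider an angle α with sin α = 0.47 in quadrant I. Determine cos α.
cos α = √(1 - sin²α) = 0.8827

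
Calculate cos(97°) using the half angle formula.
cos(97°) = -√((1 + cos 194°)/2) = -0.1219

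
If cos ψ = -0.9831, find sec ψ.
sec ψ = 1/cos ψ = -1.017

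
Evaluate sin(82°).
sin(82°) = 0.9903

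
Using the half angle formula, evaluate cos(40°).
cos(40°) = √((1 + cos 80°)/2) = 0.766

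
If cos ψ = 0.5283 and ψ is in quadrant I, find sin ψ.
sin ψ = 0.8491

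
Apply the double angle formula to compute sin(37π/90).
sin(37π/90) = 2 sin 37π/180 cos 37π/180 = 0.9613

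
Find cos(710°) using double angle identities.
cos(710°) = cos²355° - sin²355° = 0.9848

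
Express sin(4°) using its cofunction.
sin(4°) = cos(90° - 4°) = cos(86°)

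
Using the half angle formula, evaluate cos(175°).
cos(175°) = -√((1 + cos 350°)/2) = -0.9962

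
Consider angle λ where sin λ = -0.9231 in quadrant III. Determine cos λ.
cos λ = ±√(1 - sin²λ) = -0.3846 (negative in QIII)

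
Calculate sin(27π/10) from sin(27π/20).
sin(27π/10) = 2 sin 27π/20 cos 27π/20 = 0.809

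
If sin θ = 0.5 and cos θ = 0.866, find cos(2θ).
cos(2θ) = cos²θ - sin²θ = 0.5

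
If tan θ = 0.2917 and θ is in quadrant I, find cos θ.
cos θ = 0.96 (using tan²θ + 1 = sec²θ)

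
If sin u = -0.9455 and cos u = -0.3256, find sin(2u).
sin(2u) = 2 sin u cos u = 0.6157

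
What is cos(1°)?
cos(1°) = 0.9998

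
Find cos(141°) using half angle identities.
cos(141°) = -√((1 + cos 282°)/2) = -0.7771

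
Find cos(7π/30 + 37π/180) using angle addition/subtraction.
cos(7π/30 + 37π/180) = cos 7π/30 cos 37π/180 - sin 7π/30 sin 37π/180 = 0.1908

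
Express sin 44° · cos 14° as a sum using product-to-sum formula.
sin 44° cos 14° = (1/2)[sin(44°+14°) + sin(44°-14°)]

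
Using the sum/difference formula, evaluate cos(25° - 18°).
cos(25° - 18°) = cos 25° cos 18° + sin 25° sin 18° = 0.9925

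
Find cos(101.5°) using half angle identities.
cos(101.5°) = -√((1 + cos 203°)/2) = -0.1994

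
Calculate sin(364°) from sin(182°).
sin(364°) = 2 sin 182° cos 182° = 0.06976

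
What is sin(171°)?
sin(171°) = 0.1564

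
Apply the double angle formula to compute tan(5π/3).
tan(5π/3) = 2 tan 5π/6 / (1 - tan²5π/6) = -√3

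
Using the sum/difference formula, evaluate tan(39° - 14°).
tan(39° - 14°) = (tan 39° - tan 14°)/(1 + tan 39° tan 14°) = 0.4663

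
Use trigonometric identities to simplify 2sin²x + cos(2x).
2sin²x + cos(2x) = 1 (using Double angle)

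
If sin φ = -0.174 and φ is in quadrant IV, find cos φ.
cos φ = 0.9847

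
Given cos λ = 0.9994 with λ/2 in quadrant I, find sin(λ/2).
sin(λ/2) = ±√((1 - cos λ)/2); positive since λ/2 ∈ QI, so sin(λ/2) = 0.01732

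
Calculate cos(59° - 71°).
cos(59° - 71°) = cos 59° cos 71° + sin 59° sin 71° = 0.9781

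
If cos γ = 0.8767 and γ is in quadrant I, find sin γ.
sin γ = 0.481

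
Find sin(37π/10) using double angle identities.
sin(37π/10) = 2 sin 37π/20 cos 37π/20 = -0.809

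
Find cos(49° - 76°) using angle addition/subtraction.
cos(49° - 76°) = cos 49° cos 76° + sin 49° sin 76° = 0.891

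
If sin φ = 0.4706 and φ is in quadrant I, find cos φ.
cos φ = 0.8823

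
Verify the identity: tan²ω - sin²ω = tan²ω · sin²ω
LHS = sin²ω/cos²ω - sin²ω = sin²ω(1/cos²ω - 1) = sin²ω · (1 - cos²ω)/cos²ω = sin²ω · sin²ω/cos²ω = sin²ω · tan²ω = RHS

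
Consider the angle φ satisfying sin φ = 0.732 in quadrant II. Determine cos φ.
cos φ = ±√(1 - sin²φ) = -0.6813 (negative in QII)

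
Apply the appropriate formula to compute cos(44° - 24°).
cos(44° - 24°) = cos 44° cos 24° + sin 44° sin 24° = 0.9397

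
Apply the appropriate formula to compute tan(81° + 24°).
tan(81° + 24°) = (tan 81° + tan 24°)/(1 - tan 81° tan 24°) = -(2+√3)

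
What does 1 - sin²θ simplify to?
1 - sin²θ = cos²θ (using Pythagorean identity)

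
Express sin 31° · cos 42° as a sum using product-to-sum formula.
sin 31° cos 42° = (1/2)[sin(31°+42°) + sin(31°-42°)]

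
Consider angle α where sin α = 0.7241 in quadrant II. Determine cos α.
cos α = ±√(1 - sin²α) = -0.6897 (negative in QII)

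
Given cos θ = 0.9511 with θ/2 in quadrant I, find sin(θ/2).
sin(θ/2) = ±√((1 - cos θ)/2); positive since θ/2 ∈ QI, so sin(θ/2) = 0.1564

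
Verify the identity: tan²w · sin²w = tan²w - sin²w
RHS = sin²w/cos²w - sin²w = sin²w(1/cos²w - 1) = sin²w · (1 - cos²w)/cos²w = sin²w · sin²w/cos²w = sin²w · tan²w = LHS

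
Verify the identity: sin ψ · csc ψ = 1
LHS = sin ψ · (1/sin ψ) = 1 = RHS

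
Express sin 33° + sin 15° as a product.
sin 33° + sin 15° = 2 sin(24°) cos(9°)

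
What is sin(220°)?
sin(220°) = -0.6428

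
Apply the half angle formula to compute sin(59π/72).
sin(59π/72) = √((1 - cos 59π/36)/2) = 0.5373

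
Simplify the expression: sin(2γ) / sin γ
sin(2γ) / sin γ = 2 cos γ (using Double angle)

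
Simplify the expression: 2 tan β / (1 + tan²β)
2 tan β / (1 + tan²β) = sin(2β) (using Double angle)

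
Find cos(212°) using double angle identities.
cos(212°) = cos²106° - sin²106° = -0.848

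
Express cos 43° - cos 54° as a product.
cos 43° - cos 54° = -2 sin(48.5°) sin(-5.5°)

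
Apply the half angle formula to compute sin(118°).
sin(118°) = √((1 - cos 236°)/2) = 0.8829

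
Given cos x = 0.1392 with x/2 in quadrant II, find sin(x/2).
sin(x/2) = ±√((1 - cos x)/2); positive since x/2 ∈ QII, so sin(x/2) = 0.656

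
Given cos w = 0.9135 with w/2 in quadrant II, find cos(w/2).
cos(w/2) = ±√((1 + cos w)/2); negative since w/2 ∈ QII, so cos(w/2) = -0.9781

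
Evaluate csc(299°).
csc(299°) = -1.143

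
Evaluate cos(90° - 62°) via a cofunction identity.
cos(90° - 62°) = sin(62°) = 0.8829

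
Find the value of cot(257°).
cot(257°) = 0.2309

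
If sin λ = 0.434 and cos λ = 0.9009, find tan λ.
tan λ = sin λ / cos λ = 0.4817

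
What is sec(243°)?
sec(243°) = -2.203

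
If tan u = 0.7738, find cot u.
cot u = 1/tan u = 1.292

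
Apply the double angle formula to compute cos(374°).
cos(374°) = cos²187° - sin²187° = 0.9703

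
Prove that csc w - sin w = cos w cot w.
LHS = 1/sin w - sin w = (1 - sin²w)/sin w = cos²w/sin w = cos w · (cos w/sin w) = cos w cot w = RHS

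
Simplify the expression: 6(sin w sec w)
6(sin w sec w) = 6(tan w) (using Reciprocal + quotient)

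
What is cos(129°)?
cos(129°) = -0.6293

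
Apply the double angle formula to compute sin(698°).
sin(698°) = 2 sin 349° cos 349° = -0.3746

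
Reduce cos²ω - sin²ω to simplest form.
cos²ω - sin²ω = cos(2ω) (using Double angle)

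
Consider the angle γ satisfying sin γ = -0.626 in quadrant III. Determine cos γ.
cos γ = ±√(1 - sin²γ) = -0.7798 (negative in QIII)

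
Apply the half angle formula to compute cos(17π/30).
cos(17π/30) = -√((1 + cos 17π/15)/2) = -0.2079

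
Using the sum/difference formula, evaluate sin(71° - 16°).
sin(71° - 16°) = sin 71° cos 16° - cos 71° sin 16° = 0.8192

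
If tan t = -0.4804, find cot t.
cot t = 1/tan t = -2.082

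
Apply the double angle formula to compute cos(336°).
cos(336°) = 1 - 2sin²168° = 0.9135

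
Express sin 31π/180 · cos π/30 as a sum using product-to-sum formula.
sin 31π/180 cos π/30 = (1/2)[sin(31π/180+π/30) + sin(31π/180-π/30)]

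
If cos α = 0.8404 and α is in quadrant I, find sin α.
sin α = 0.542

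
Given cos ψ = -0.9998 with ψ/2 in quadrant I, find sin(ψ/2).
sin(ψ/2) = ±√((1 - cos ψ)/2); positive since ψ/2 ∈ QI, so sin(ψ/2) = 0.9999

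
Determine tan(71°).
tan(71°) = 2.904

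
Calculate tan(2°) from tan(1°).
tan(2°) = 2 tan 1° / (1 - tan²1°) = 0.03492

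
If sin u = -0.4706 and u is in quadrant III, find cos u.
cos u = -0.8823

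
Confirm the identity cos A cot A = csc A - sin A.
RHS = 1/sin A - sin A = (1 - sin²A)/sin A = cos²A/sin A = cos A · (cos A/sin A) = cos A cot A = LHS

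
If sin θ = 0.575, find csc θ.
csc θ = 1/sin θ = 1.739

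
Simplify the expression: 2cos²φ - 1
2cos²φ - 1 = cos(2φ) (using Double angle)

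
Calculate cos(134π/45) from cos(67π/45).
cos(134π/45) = cos²67π/45 - sin²67π/45 = -0.9976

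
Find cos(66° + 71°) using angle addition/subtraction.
cos(66° + 71°) = cos 66° cos 71° - sin 66° sin 71° = -0.7314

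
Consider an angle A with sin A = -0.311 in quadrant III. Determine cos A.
cos A = ±√(1 - sin²A) = -0.9504 (negative in QIII)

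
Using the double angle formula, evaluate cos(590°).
cos(590°) = cos²295° - sin²295° = -0.6428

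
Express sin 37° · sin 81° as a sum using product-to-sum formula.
sin 37° sin 81° = (1/2)[cos(37°-81°) - cos(37°+81°)]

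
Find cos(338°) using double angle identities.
cos(338°) = cos²169° - sin²169° = 0.9272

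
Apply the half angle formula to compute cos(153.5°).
cos(153.5°) = -√((1 + cos 307°)/2) = -0.8949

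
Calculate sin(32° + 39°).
sin(32° + 39°) = sin 32° cos 39° + cos 32° sin 39° = 0.9455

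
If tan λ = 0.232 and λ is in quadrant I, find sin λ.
sin λ = 0.226 (using tan²λ + 1 = sec²λ)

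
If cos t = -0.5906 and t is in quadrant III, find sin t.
sin t = -0.807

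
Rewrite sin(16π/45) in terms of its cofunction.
sin(16π/45) = cos(π/2 - 16π/45) = cos(13π/90)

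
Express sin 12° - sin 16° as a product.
sin 12° - sin 16° = 2 cos(14°) sin(-2°)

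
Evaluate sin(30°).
sin(30°) = 1/2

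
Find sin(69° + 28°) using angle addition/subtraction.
sin(69° + 28°) = sin 69° cos 28° + cos 69° sin 28° = 0.9925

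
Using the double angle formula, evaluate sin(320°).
sin(320°) = 2 sin 160° cos 160° = -0.6428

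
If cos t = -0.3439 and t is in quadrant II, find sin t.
sin t = 0.939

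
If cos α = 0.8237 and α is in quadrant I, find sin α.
sin α = 0.567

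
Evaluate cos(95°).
cos(95°) = -0.08716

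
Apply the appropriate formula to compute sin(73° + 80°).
sin(73° + 80°) = sin 73° cos 80° + cos 73° sin 80° = 0.454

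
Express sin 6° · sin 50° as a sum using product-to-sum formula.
sin 6° sin 50° = (1/2)[cos(6°-50°) - cos(6°+50°)]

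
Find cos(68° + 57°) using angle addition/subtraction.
cos(68° + 57°) = cos 68° cos 57° - sin 68° sin 57° = -0.5736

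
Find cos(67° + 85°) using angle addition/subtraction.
cos(67° + 85°) = cos 67° cos 85° - sin 67° sin 85° = -0.8829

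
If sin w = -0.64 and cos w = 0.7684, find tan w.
tan w = sin w / cos w = -0.8329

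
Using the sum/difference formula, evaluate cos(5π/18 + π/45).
cos(5π/18 + π/45) = cos 5π/18 cos π/45 - sin 5π/18 sin π/45 = 0.5878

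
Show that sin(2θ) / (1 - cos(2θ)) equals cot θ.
LHS = 2 sin θ cos θ / (2sin²θ) = cos θ/sin θ = cot θ = RHS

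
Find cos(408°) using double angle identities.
cos(408°) = cos²204° - sin²204° = 0.6691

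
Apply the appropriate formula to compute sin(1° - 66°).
sin(1° - 66°) = sin 1° cos 66° - cos 1° sin 66° = -0.9063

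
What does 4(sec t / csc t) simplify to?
4(sec t / csc t) = 4(tan t) (using Reciprocal identities)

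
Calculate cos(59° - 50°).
cos(59° - 50°) = cos 59° cos 50° + sin 59° sin 50° = 0.9877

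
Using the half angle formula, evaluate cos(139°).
cos(139°) = -√((1 + cos 278°)/2) = -0.7547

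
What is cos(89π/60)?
cos(89π/60) = -0.05234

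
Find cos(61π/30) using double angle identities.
cos(61π/30) = cos²61π/60 - sin²61π/60 = 0.9945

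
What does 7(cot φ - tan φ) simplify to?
7(cot φ - tan φ) = 7(2 cot(2φ)) (using Double angle)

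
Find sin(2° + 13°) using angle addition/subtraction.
sin(2° + 13°) = sin 2° cos 13° + cos 2° sin 13° = (√6-√2)/4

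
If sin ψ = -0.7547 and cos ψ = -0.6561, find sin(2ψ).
sin(2ψ) = 2 sin ψ cos ψ = 0.9903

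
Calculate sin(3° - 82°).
sin(3° - 82°) = sin 3° cos 82° - cos 3° sin 82° = -0.9816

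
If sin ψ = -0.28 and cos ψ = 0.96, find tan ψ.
tan ψ = sin ψ / cos ψ = -0.2917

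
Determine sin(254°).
sin(254°) = -0.9613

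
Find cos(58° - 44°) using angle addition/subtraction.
cos(58° - 44°) = cos 58° cos 44° + sin 58° sin 44° = 0.9703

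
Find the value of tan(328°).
tan(328°) = -0.6249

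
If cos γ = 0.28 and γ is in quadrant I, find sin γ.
sin γ = 0.96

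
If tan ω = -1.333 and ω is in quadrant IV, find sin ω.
sin ω = -0.7999 (using tan²ω + 1 = sec²ω)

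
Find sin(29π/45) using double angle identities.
sin(29π/45) = 2 sin 29π/90 cos 29π/90 = 0.8988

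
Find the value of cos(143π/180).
cos(143π/180) = -0.7986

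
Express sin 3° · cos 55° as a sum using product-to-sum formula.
sin 3° cos 55° = (1/2)[sin(3°+55°) + sin(3°-55°)]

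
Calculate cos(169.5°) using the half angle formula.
cos(169.5°) = -√((1 + cos 339°)/2) = -0.9833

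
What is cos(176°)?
cos(176°) = -0.9976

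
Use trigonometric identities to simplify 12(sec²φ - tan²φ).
12(sec²φ - tan²φ) = 12 (using Pythagorean identity)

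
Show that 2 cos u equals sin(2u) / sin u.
RHS = 2 sin u cos u / sin u = 2 cos u = LHS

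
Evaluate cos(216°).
cos(216°) = -0.809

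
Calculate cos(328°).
cos(328°) = 0.848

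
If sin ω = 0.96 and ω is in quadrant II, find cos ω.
cos ω = -0.28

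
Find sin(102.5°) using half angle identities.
sin(102.5°) = √((1 - cos 205°)/2) = 0.9763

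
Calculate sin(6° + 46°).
sin(6° + 46°) = sin 6° cos 46° + cos 6° sin 46° = 0.788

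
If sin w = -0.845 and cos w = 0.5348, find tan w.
tan w = sin w / cos w = -1.58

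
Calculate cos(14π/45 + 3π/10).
cos(14π/45 + 3π/10) = cos 14π/45 cos 3π/10 - sin 14π/45 sin 3π/10 = -0.342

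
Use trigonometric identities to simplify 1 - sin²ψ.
1 - sin²ψ = cos²ψ (using Pythagorean identity)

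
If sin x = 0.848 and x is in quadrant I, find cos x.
cos x = 0.53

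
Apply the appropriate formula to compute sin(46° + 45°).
sin(46° + 45°) = sin 46° cos 45° + cos 46° sin 45° = 0.9998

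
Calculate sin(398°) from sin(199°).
sin(398°) = 2 sin 199° cos 199° = 0.6157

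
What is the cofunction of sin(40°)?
sin(40°) = cos(90° - 40°) = cos(50°)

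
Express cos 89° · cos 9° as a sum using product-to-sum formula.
cos 89° cos 9° = (1/2)[cos(89°-9°) + cos(89°+9°)]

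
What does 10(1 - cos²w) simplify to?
10(1 - cos²w) = 10(sin²w) (using Pythagorean identity)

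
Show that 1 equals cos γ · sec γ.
RHS = cos γ · (1/cos γ) = 1 = LHS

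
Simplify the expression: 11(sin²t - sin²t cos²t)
11(sin²t - sin²t cos²t) = 11(sin⁴t) (using Factoring)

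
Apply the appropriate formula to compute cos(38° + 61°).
cos(38° + 61°) = cos 38° cos 61° - sin 38° sin 61° = -0.1564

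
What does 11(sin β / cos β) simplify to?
11(sin β / cos β) = 11(tan β) (using Quotient identity)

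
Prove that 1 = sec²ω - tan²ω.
RHS = 1/cos²ω - sin²ω/cos²ω = (1 - sin²ω)/cos²ω = cos²ω/cos²ω = 1 = LHS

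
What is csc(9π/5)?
csc(9π/5) = -1.701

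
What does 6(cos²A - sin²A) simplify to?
6(cos²A - sin²A) = 6(cos(2A)) (using Double angle)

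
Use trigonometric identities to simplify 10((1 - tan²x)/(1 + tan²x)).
10((1 - tan²x)/(1 + tan²x)) = 10(cos(2x)) (using Double angle)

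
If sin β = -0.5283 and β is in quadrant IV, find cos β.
cos β = 0.8491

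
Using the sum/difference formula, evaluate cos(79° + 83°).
cos(79° + 83°) = cos 79° cos 83° - sin 79° sin 83° = -0.9511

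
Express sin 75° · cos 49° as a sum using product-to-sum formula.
sin 75° cos 49° = (1/2)[sin(75°+49°) + sin(75°-49°)]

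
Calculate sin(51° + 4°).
sin(51° + 4°) = sin 51° cos 4° + cos 51° sin 4° = 0.8192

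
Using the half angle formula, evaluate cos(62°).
cos(62°) = √((1 + cos 124°)/2) = 0.4695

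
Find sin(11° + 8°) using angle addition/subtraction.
sin(11° + 8°) = sin 11° cos 8° + cos 11° sin 8° = 0.3256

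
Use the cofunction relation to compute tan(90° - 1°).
tan(90° - 1°) = cot(1°) = 57.29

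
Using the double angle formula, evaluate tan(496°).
tan(496°) = 2 tan 248° / (1 - tan²248°) = -0.9657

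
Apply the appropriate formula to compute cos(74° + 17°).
cos(74° + 17°) = cos 74° cos 17° - sin 74° sin 17° = -0.01745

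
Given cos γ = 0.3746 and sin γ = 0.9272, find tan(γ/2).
tan(γ/2) = sin γ / (1 + cos γ) = 0.6745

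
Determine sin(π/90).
sin(π/90) = 0.0349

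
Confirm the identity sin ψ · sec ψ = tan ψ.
LHS = sin ψ · (1/cos ψ) = sin ψ/cos ψ = tan ψ = RHS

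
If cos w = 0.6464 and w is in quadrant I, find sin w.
sin w = 0.763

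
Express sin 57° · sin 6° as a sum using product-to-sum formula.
sin 57° sin 6° = (1/2)[cos(57°-6°) - cos(57°+6°)]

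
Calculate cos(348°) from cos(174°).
cos(348°) = 2cos²174° - 1 = 0.9781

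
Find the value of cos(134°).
cos(134°) = -0.6947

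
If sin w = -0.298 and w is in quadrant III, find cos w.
cos w = -0.9546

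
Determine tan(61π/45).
tan(61π/45) = 2.05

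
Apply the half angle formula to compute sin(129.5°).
sin(129.5°) = √((1 - cos 259°)/2) = 0.7716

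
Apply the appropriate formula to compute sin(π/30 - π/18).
sin(π/30 - π/18) = sin π/30 cos π/18 - cos π/30 sin π/18 = -0.06976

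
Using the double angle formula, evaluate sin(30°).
sin(30°) = 2 sin 15° cos 15° = 1/2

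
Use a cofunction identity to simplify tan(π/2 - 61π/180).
tan(π/2 - 61π/180) = cot(61π/180)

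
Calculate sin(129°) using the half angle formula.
sin(129°) = √((1 - cos 258°)/2) = 0.7771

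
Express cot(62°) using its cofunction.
cot(62°) = tan(90° - 62°) = tan(28°)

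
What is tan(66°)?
tan(66°) = 2.246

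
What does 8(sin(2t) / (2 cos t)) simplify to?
8(sin(2t) / (2 cos t)) = 8(sin t) (using Double angle)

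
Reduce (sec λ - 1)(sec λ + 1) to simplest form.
(sec λ - 1)(sec λ + 1) = tan²λ (using Diff. of squares)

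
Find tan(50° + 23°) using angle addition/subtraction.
tan(50° + 23°) = (tan 50° + tan 23°)/(1 - tan 50° tan 23°) = 3.271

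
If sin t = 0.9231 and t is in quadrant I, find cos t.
cos t = 0.3846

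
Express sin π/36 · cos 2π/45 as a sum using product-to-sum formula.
sin π/36 cos 2π/45 = (1/2)[sin(π/36+2π/45) + sin(π/36-2π/45)]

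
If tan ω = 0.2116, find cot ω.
cot ω = 1/tan ω = 4.726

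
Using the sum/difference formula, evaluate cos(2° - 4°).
cos(2° - 4°) = cos 2° cos 4° + sin 2° sin 4° = 0.9994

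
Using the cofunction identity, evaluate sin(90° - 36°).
sin(90° - 36°) = cos(36°) = 0.809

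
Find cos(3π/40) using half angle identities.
cos(3π/40) = √((1 + cos 3π/20)/2) = 0.9724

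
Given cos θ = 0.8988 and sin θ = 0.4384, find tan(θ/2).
tan(θ/2) = sin θ / (1 + cos θ) = 0.2309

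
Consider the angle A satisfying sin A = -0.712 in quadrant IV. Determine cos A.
cos A = √(1 - sin²A) = 0.7022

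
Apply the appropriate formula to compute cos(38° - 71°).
cos(38° - 71°) = cos 38° cos 71° + sin 38° sin 71° = 0.8387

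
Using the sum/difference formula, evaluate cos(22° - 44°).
cos(22° - 44°) = cos 22° cos 44° + sin 22° sin 44° = 0.9272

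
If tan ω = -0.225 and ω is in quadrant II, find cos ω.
cos ω = -0.9756 (using tan²ω + 1 = sec²ω)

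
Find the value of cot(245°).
cot(245°) = 0.4663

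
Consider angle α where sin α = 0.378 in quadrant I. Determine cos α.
cos α = √(1 - sin²α) = 0.9258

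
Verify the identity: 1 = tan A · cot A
RHS = (sin A/cos A) · (cos A/sin A) = 1 = LHS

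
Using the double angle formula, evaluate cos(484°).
cos(484°) = cos²242° - sin²242° = -0.5592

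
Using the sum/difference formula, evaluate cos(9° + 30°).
cos(9° + 30°) = cos 9° cos 30° - sin 9° sin 30° = 0.7771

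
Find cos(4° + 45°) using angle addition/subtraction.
cos(4° + 45°) = cos 4° cos 45° - sin 4° sin 45° = 0.6561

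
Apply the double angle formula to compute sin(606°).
sin(606°) = 2 sin 303° cos 303° = -0.9135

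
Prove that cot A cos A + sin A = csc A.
LHS = cos²A/sin A + sin A = (cos²A + sin²A)/sin A = 1/sin A = csc A = RHS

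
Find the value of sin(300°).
sin(300°) = -√3/2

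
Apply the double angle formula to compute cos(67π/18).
cos(67π/18) = cos²67π/36 - sin²67π/36 = 0.6428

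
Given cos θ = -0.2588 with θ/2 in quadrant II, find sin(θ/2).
sin(θ/2) = ±√((1 - cos θ)/2); positive since θ/2 ∈ QII, so sin(θ/2) = 0.7933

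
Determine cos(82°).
cos(82°) = 0.1392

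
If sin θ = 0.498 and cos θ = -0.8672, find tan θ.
tan θ = sin θ / cos θ = -0.5743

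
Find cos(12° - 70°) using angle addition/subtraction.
cos(12° - 70°) = cos 12° cos 70° + sin 12° sin 70° = 0.5299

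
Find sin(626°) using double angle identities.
sin(626°) = 2 sin 313° cos 313° = -0.9976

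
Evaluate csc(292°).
csc(292°) = -1.079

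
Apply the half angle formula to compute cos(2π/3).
cos(2π/3) = -√((1 + cos 4π/3)/2) = -1/2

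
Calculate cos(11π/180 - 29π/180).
cos(11π/180 - 29π/180) = cos 11π/180 cos 29π/180 + sin 11π/180 sin 29π/180 = 0.9511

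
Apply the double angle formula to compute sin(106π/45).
sin(106π/45) = 2 sin 53π/45 cos 53π/45 = 0.8988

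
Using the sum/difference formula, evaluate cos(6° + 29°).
cos(6° + 29°) = cos 6° cos 29° - sin 6° sin 29° = 0.8192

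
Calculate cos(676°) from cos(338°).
cos(676°) = cos²338° - sin²338° = 0.7193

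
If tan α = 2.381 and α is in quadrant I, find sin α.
sin α = 0.922 (using tan²α + 1 = sec²α)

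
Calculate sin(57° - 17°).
sin(57° - 17°) = sin 57° cos 17° - cos 57° sin 17° = 0.6428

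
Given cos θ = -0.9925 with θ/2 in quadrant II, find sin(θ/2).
sin(θ/2) = ±√((1 - cos θ)/2); positive since θ/2 ∈ QII, so sin(θ/2) = 0.9981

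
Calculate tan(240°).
tan(240°) = √3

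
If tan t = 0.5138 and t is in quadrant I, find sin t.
sin t = 0.457 (using tan²t + 1 = sec²t)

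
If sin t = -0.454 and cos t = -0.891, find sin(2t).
sin(2t) = 2 sin t cos t = 0.809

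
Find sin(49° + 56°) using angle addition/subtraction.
sin(49° + 56°) = sin 49° cos 56° + cos 49° sin 56° = (√6+√2)/4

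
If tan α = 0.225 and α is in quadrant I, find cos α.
cos α = 0.9756 (using tan²α + 1 = sec²α)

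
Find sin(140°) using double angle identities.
sin(140°) = 2 sin 70° cos 70° = 0.6428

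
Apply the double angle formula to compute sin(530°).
sin(530°) = 2 sin 265° cos 265° = 0.1736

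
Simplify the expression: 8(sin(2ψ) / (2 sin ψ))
8(sin(2ψ) / (2 sin ψ)) = 8(cos ψ) (using Double angle)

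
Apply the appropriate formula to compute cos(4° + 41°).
cos(4° + 41°) = cos 4° cos 41° - sin 4° sin 41° = √2/2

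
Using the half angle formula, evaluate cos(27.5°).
cos(27.5°) = √((1 + cos 55°)/2) = 0.887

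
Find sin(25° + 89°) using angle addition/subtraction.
sin(25° + 89°) = sin 25° cos 89° + cos 25° sin 89° = 0.9135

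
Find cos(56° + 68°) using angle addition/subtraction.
cos(56° + 68°) = cos 56° cos 68° - sin 56° sin 68° = -0.5592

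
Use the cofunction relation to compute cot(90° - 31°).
cot(90° - 31°) = tan(31°) = 0.6009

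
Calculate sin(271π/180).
sin(271π/180) = -0.9998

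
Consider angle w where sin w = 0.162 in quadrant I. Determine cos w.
cos w = √(1 - sin²w) = 0.9868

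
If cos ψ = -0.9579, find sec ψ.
sec ψ = 1/cos ψ = -1.044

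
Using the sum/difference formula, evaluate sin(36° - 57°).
sin(36° - 57°) = sin 36° cos 57° - cos 36° sin 57° = -0.3584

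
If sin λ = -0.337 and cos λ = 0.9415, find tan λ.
tan λ = sin λ / cos λ = -0.3579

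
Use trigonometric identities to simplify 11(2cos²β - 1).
11(2cos²β - 1) = 11(cos(2β)) (using Double angle)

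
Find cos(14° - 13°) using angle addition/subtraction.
cos(14° - 13°) = cos 14° cos 13° + sin 14° sin 13° = 0.9998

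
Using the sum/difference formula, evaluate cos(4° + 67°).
cos(4° + 67°) = cos 4° cos 67° - sin 4° sin 67° = 0.3256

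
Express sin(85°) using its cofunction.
sin(85°) = cos(90° - 85°) = cos(5°)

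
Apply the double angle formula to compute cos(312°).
cos(312°) = cos²156° - sin²156° = 0.6691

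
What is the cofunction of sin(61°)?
sin(61°) = cos(90° - 61°) = cos(29°)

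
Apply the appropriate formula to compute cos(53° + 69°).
cos(53° + 69°) = cos 53° cos 69° - sin 53° sin 69° = -0.5299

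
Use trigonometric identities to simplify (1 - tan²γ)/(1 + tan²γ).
(1 - tan²γ)/(1 + tan²γ) = cos(2γ) (using Double angle)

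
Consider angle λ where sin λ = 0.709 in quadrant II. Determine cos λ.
cos λ = ±√(1 - sin²λ) = -0.7052 (negative in QII)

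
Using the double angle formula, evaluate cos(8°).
cos(8°) = 2cos²4° - 1 = 0.9903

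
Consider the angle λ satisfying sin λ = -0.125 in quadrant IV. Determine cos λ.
cos λ = √(1 - sin²λ) = 0.9922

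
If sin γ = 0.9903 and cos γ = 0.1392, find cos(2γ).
cos(2γ) = cos²γ - sin²γ = -0.9613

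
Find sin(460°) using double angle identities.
sin(460°) = 2 sin 230° cos 230° = 0.9848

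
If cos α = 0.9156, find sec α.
sec α = 1/cos α = 1.092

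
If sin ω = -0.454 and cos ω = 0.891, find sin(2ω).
sin(2ω) = 2 sin ω cos ω = -0.809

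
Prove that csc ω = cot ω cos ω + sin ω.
RHS = cos²ω/sin ω + sin ω = (cos²ω + sin²ω)/sin ω = 1/sin ω = csc ω = LHS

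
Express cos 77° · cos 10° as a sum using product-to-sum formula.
cos 77° cos 10° = (1/2)[cos(77°-10°) + cos(77°+10°)]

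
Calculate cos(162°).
cos(162°) = -0.9511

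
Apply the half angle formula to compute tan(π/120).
tan(π/120) = sin π/60 / (1 + cos π/60) = 0.02619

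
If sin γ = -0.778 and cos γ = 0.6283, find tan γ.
tan γ = sin γ / cos γ = -1.238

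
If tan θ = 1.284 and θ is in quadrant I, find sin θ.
sin θ = 0.789 (using tan²θ + 1 = sec²θ)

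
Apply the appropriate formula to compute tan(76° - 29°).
tan(76° - 29°) = (tan 76° - tan 29°)/(1 + tan 76° tan 29°) = 1.072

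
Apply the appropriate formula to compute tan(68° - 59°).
tan(68° - 59°) = (tan 68° - tan 59°)/(1 + tan 68° tan 59°) = 0.1584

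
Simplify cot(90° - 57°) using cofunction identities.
cot(90° - 57°) = tan(57°)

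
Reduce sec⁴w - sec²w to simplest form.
sec⁴w - sec²w = tan⁴w + tan²w (using Pythagorean)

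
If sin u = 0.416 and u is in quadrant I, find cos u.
cos u = 0.9094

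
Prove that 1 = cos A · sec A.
RHS = cos A · (1/cos A) = 1 = LHS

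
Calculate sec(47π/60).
sec(47π/60) = -1.287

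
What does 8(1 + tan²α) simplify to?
8(1 + tan²α) = 8(sec²α) (using Pythagorean identity)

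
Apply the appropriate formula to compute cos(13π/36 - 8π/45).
cos(13π/36 - 8π/45) = cos 13π/36 cos 8π/45 + sin 13π/36 sin 8π/45 = 0.8387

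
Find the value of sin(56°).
sin(56°) = 0.829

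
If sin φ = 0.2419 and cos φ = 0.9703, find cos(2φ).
cos(2φ) = cos²φ - sin²φ = 0.883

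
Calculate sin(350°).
sin(350°) = -0.1736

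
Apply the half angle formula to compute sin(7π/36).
sin(7π/36) = √((1 - cos 7π/18)/2) = 0.5736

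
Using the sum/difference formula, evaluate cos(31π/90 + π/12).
cos(31π/90 + π/12) = cos 31π/90 cos π/12 - sin 31π/90 sin π/12 = 0.225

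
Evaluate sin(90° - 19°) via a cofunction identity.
sin(90° - 19°) = cos(19°) = 0.9455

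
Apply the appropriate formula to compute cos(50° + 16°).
cos(50° + 16°) = cos 50° cos 16° - sin 50° sin 16° = 0.4067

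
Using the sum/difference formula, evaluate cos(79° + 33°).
cos(79° + 33°) = cos 79° cos 33° - sin 79° sin 33° = -0.3746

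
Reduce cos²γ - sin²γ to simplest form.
cos²γ - sin²γ = cos(2γ) (using Double angle)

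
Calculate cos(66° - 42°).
cos(66° - 42°) = cos 66° cos 42° + sin 66° sin 42° = 0.9135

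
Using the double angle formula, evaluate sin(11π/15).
sin(11π/15) = 2 sin 11π/30 cos 11π/30 = 0.7431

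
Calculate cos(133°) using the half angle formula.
cos(133°) = -√((1 + cos 266°)/2) = -0.682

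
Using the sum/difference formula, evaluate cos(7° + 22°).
cos(7° + 22°) = cos 7° cos 22° - sin 7° sin 22° = 0.8746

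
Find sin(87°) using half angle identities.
sin(87°) = √((1 - cos 174°)/2) = 0.9986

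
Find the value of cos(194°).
cos(194°) = -0.9703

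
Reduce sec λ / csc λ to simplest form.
sec λ / csc λ = tan λ (using Reciprocal identities)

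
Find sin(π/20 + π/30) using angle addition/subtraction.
sin(π/20 + π/30) = sin π/20 cos π/30 + cos π/20 sin π/30 = (√6-√2)/4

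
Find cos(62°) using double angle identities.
cos(62°) = cos²31° - sin²31° = 0.4695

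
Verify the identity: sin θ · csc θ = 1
LHS = sin θ · (1/sin θ) = 1 = RHS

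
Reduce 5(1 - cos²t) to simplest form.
5(1 - cos²t) = 5(sin²t) (using Pythagorean identity)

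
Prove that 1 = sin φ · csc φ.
RHS = sin φ · (1/sin φ) = 1 = LHS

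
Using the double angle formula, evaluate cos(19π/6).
cos(19π/6) = cos²19π/12 - sin²19π/12 = -√3/2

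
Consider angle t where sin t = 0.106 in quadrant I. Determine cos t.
cos t = √(1 - sin²t) = 0.9944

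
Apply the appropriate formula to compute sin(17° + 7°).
sin(17° + 7°) = sin 17° cos 7° + cos 17° sin 7° = 0.4067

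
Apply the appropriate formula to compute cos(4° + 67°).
cos(4° + 67°) = cos 4° cos 67° - sin 4° sin 67° = 0.3256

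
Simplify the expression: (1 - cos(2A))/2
(1 - cos(2A))/2 = sin²A (using Power reduction)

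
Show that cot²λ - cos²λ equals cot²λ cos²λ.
LHS = cos²λ/sin²λ - cos²λ = cos²λ(1/sin²λ - 1) = cos²λ · (1 - sin²λ)/sin²λ = cos²λ · cos²λ/sin²λ = cos²λ · cot²λ = RHS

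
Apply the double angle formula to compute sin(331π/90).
sin(331π/90) = 2 sin 331π/180 cos 331π/180 = -0.848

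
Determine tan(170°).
tan(170°) = -0.1763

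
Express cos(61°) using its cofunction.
cos(61°) = sin(90° - 61°) = sin(29°)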